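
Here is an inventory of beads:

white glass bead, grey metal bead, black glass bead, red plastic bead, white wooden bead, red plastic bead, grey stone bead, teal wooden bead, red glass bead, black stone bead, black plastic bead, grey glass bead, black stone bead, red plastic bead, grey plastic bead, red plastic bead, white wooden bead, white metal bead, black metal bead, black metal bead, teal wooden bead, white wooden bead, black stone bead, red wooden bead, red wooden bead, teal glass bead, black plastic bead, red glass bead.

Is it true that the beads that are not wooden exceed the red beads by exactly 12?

False

beads that are not wooden: 21.
red beads: 8.
The claim requires 21 − 8 (= 13) to equal 12, which does not hold.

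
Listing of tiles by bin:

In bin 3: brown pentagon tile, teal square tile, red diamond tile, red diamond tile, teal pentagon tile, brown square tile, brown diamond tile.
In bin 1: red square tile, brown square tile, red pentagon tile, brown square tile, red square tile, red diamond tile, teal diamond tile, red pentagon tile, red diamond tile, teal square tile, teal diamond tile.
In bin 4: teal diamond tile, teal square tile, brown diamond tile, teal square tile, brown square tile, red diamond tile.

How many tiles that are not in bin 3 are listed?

Total tiles: 24; with the excluded value: 7; remaining 24 − 7 = 17.

17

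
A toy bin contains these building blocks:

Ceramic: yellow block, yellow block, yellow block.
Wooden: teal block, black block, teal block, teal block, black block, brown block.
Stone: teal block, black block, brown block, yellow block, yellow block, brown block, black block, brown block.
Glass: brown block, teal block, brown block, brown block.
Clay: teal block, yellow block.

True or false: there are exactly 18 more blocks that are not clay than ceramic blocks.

True

|blocks that are not clay| = 21.
|ceramic blocks| = 3.
The claim requires 21 − 3 (= 18) to equal 18, which holds.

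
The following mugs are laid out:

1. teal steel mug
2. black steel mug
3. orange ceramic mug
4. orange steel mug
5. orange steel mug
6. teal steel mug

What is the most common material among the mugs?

Counts by material: steel 5, ceramic 1.
The maximum is 5, held uniquely by steel.

steel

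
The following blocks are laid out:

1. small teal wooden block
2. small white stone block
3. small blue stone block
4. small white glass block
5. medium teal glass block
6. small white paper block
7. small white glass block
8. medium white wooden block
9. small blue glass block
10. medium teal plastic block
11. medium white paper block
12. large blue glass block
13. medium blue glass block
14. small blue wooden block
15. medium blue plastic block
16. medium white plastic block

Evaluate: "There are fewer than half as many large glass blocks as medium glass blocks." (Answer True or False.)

large glass blocks: 1.
medium glass blocks: 2.
The claim requires 2 × 1 = 2 < 2, which does not hold.

False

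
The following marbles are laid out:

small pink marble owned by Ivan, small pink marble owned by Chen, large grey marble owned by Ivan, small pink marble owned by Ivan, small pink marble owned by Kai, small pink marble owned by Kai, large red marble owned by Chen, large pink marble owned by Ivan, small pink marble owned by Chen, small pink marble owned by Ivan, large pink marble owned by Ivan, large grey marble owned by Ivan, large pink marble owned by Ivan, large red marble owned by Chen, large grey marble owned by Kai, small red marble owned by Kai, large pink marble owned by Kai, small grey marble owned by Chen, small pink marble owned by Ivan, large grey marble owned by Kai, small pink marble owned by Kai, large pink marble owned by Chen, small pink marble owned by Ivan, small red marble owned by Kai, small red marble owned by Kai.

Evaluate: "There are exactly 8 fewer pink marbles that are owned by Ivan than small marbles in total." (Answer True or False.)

|pink marbles owned by Ivan| = 8.
|small marbles| = 14.
The claim requires 14 − 8 (= 6) to equal 8, which does not hold.

False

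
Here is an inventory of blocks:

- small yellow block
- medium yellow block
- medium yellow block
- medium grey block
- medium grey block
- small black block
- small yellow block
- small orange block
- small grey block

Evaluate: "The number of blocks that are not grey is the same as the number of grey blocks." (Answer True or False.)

|blocks that are not grey| = 6.
|grey blocks| = 3.
The claim requires 6 = 3, which does not hold.

False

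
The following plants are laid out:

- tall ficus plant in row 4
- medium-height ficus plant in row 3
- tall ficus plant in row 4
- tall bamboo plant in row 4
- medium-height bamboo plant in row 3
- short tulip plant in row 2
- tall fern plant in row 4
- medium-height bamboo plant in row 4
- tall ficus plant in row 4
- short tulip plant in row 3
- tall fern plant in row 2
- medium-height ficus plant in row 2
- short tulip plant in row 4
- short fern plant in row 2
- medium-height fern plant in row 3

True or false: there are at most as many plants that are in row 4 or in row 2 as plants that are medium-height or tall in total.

|plants in row 4 or in row 2| = 11.
|plants that are medium-height or tall| = 11.
The claim requires 11 ≤ 11, which holds.

True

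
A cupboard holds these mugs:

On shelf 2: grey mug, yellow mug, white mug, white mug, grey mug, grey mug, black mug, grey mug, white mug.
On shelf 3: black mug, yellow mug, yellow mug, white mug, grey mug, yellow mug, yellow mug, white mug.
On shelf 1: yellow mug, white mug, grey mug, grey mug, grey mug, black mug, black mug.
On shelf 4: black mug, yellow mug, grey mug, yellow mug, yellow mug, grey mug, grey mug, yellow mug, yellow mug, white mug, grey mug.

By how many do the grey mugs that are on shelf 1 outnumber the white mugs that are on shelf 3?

1

grey mugs on shelf 1: 3.
white mugs on shelf 3: 2.
3 − 2 = 1.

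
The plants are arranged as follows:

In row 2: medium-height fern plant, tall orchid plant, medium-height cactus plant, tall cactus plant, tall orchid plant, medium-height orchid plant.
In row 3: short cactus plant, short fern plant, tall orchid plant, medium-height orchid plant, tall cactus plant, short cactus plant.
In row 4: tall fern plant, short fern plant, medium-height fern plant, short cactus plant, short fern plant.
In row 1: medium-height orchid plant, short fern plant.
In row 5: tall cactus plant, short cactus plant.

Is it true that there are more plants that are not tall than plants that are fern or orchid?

plants that are not tall: 14.
plants that are fern or orchid: 13.
The claim requires 14 > 13, which holds.

True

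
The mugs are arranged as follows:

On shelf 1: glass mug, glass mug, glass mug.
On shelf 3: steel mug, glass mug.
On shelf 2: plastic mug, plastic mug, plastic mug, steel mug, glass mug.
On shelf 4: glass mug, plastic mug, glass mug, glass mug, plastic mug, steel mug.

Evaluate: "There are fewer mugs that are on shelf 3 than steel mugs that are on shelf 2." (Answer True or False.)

There are 2 mugs on shelf 3.
There is 1 steel mug on shelf 2.
The claim requires 2 < 1, which does not hold.

False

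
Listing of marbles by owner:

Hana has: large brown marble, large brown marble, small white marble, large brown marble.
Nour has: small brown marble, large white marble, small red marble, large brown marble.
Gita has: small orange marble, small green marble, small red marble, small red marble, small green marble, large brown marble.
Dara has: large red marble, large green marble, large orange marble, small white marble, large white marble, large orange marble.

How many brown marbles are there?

6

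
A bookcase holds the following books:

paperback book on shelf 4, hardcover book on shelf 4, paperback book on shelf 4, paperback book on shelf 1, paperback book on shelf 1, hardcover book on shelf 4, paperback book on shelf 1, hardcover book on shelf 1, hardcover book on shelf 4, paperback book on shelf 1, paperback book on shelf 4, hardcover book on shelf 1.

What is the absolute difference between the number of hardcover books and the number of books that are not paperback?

0

hardcover books: 5. books that are not paperback: 5.
|5 − 5| = 5 − 5 = 0.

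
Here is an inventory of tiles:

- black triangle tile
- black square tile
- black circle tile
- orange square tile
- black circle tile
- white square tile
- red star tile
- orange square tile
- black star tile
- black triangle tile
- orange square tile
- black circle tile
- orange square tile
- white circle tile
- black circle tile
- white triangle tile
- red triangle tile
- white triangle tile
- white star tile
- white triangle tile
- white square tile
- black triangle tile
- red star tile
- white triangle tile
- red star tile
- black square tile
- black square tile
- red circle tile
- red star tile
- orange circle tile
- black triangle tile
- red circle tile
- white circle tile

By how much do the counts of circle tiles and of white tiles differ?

circle tiles: 9. white tiles: 9.
|9 − 9| = 9 − 9 = 0.

0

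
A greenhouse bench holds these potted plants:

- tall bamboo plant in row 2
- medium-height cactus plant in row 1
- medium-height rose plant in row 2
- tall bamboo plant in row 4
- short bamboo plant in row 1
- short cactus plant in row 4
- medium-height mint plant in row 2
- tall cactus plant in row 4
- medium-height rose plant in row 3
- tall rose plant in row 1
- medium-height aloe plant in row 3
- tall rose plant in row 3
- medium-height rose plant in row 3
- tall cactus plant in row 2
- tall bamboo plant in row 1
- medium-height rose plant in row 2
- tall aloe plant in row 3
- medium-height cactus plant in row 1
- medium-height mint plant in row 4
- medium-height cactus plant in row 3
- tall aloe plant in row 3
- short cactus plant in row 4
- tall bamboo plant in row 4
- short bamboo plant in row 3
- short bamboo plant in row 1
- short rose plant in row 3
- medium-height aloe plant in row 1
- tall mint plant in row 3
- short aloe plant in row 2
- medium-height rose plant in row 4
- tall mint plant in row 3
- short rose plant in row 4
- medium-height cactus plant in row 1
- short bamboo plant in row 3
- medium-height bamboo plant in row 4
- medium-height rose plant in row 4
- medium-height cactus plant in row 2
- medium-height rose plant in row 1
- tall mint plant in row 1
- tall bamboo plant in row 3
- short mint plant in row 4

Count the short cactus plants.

2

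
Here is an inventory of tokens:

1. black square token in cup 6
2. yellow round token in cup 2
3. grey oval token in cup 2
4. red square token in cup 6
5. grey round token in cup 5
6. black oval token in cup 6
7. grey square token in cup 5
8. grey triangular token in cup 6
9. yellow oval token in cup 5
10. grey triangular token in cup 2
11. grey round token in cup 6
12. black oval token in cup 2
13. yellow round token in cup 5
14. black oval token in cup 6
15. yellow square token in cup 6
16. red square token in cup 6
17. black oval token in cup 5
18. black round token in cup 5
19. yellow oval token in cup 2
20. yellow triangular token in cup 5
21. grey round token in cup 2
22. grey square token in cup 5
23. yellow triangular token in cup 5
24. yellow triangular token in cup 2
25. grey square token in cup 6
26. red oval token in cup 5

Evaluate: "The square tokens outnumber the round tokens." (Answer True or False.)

|square tokens| = 7.
|round tokens| = 6.
The claim requires 7 > 6, which holds.

True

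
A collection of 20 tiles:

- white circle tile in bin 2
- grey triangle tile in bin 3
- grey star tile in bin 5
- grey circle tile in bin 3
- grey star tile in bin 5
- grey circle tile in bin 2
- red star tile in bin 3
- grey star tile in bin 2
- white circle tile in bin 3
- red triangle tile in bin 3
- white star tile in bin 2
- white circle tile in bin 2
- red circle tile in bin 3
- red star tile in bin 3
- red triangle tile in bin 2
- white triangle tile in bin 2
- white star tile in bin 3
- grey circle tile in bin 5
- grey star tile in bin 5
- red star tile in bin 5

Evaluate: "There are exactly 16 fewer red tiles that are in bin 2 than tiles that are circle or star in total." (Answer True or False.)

False

|red tiles in bin 2| = 1.
|tiles that are circle or star| = 16.
The claim requires 16 − 1 (= 15) to equal 16, which does not hold.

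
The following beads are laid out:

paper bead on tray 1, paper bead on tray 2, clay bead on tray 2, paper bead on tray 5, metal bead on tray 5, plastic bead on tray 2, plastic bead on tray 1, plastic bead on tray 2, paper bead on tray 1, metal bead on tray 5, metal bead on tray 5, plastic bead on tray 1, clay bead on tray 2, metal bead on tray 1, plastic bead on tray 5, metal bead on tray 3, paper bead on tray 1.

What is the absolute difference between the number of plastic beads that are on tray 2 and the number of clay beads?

0

plastic beads on tray 2: 2. clay beads: 2.
|2 − 2| = 2 − 2 = 0.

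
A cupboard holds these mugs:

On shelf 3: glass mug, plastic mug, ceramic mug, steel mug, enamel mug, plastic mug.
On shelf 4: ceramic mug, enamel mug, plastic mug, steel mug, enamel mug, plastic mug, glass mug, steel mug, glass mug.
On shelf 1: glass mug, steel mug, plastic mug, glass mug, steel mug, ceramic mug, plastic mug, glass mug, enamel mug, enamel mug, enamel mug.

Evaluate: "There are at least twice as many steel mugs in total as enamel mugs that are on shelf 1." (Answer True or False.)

There are 5 steel mugs.
There are 3 enamel mugs on shelf 1.
The claim requires 5 ≥ 2 × 3 = 6, which does not hold.

False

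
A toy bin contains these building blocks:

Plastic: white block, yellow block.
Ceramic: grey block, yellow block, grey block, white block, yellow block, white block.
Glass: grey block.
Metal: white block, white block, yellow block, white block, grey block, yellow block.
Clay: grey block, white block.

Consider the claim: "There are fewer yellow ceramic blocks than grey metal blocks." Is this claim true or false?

|yellow ceramic blocks| = 2.
|grey metal blocks| = 1.
The claim requires 2 < 1, which does not hold.

False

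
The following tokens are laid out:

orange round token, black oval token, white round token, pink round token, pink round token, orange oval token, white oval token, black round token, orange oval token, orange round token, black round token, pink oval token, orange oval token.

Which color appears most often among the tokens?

Counts by color: orange 5, black 3, pink 3, white 2.
The maximum is 5, held uniquely by orange.

orange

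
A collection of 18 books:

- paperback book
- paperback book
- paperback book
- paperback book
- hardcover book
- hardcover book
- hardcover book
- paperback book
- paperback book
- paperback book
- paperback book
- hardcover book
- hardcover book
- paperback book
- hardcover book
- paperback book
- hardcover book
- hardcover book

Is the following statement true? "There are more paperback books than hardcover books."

There are 10 paperback books.
There are 8 hardcover books.
The claim requires 10 > 8, which holds.

True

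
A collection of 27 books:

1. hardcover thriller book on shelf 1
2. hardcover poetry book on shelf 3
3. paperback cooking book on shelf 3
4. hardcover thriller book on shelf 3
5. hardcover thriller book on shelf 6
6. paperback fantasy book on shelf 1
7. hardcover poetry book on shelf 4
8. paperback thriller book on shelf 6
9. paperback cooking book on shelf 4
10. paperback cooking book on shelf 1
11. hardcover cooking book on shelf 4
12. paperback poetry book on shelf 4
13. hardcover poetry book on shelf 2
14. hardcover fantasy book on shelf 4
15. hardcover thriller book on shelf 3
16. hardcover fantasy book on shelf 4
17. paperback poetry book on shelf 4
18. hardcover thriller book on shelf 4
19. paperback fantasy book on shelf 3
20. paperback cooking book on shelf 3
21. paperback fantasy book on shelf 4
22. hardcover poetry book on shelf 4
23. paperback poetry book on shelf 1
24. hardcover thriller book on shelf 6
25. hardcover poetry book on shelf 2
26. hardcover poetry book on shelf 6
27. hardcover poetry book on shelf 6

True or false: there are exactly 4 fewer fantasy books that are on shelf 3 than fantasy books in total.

True

There is 1 fantasy book on shelf 3.
There are 5 fantasy books.
The claim requires 5 − 1 (= 4) to equal 4, which holds.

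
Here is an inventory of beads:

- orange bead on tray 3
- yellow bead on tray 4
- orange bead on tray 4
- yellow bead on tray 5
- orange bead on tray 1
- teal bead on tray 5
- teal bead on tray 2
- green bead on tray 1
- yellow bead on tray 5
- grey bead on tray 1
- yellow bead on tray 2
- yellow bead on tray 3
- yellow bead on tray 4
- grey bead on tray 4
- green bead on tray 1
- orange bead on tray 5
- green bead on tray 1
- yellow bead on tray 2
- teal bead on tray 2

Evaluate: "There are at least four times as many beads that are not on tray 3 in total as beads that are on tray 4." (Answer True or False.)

True

There are 17 beads that are not on tray 3.
There are 4 beads on tray 4.
The claim requires 17 ≥ 4 × 4 = 16, which holds.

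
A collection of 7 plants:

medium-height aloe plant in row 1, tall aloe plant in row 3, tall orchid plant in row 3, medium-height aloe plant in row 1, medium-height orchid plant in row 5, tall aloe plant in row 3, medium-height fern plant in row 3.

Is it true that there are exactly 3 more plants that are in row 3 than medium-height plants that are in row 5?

True

There are 4 plants in row 3.
There is 1 medium-height plant in row 5.
The claim requires 4 − 1 (= 3) to equal 3, which holds.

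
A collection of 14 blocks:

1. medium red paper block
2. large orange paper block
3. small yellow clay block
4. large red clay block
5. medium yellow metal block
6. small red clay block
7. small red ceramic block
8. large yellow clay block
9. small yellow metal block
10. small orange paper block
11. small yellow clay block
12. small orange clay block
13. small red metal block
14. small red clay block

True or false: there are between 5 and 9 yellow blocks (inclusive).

yellow blocks: 5.
The claim requires 5 ≤ 5 ≤ 9, which holds.

True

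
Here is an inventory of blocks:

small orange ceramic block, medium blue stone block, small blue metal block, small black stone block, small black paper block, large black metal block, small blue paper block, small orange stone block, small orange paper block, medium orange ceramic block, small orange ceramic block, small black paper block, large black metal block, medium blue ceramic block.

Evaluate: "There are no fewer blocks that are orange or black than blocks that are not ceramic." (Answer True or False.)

|blocks that are orange or black| = 10.
|blocks that are not ceramic| = 10.
The claim requires 10 ≥ 10, which holds.

True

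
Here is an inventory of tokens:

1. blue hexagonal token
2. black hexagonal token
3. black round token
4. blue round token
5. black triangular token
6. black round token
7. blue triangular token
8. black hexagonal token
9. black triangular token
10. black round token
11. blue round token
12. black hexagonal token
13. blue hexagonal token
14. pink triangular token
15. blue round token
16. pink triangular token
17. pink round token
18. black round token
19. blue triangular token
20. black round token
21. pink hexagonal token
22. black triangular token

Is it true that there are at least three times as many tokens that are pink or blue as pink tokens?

tokens that are pink or blue: 11.
pink tokens: 4.
The claim requires 11 ≥ 3 × 4 = 12, which does not hold.

False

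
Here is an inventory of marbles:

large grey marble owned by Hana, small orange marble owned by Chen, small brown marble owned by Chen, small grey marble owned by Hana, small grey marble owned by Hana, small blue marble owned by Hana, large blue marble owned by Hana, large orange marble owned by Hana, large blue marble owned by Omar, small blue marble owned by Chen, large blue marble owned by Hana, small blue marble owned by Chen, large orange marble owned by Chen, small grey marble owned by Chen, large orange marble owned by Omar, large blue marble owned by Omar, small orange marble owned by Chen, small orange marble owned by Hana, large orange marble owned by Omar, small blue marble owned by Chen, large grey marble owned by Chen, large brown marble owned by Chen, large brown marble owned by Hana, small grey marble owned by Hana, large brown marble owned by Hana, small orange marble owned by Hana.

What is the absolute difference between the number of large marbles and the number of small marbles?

0

large marbles: 13. small marbles: 13.
|13 − 13| = 13 − 13 = 0.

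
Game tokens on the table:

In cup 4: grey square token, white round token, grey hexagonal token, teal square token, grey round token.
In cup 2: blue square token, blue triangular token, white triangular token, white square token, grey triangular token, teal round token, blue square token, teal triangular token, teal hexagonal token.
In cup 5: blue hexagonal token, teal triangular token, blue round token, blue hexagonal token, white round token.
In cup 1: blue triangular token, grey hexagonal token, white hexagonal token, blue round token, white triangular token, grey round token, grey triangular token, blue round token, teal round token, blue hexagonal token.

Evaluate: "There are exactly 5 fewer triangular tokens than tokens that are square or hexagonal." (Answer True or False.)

triangular tokens: 8.
tokens that are square or hexagonal: 12.
The claim requires 12 − 8 (= 4) to equal 5, which does not hold.

False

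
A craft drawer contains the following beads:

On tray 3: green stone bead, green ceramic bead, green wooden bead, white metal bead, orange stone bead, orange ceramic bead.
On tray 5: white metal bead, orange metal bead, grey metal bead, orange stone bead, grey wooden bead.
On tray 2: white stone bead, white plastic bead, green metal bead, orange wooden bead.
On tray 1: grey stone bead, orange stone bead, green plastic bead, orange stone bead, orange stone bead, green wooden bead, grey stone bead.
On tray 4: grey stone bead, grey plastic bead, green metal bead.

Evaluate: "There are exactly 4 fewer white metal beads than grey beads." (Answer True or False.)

white metal beads: 2.
grey beads: 6.
The claim requires 6 − 2 (= 4) to equal 4, which holds.

True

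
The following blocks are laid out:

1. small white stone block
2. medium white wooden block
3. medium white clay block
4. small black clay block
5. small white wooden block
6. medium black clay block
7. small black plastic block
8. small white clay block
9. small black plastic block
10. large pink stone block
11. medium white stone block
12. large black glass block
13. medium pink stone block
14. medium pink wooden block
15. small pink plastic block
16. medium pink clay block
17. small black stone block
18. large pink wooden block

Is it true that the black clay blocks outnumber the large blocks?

|black clay blocks| = 2.
|large blocks| = 3.
The claim requires 2 > 3, which does not hold.

False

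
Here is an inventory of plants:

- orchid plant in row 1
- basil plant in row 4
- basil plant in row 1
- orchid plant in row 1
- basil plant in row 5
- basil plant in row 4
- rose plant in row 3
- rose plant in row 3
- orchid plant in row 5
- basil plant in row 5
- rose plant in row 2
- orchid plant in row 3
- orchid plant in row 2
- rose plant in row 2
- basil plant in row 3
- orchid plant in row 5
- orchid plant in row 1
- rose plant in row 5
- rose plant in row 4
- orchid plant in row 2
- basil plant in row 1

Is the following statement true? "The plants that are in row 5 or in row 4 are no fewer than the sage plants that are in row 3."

plants in row 5 or in row 4: 8.
sage plants in row 3: 0.
The claim requires 8 ≥ 0, which holds.

True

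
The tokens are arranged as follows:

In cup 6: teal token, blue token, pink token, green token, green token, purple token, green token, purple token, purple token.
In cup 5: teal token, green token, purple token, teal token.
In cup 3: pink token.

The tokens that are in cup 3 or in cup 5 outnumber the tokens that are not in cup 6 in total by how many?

tokens in cup 3 or in cup 5: 5.
tokens that are not in cup 6: 5.
5 − 5 = 0.

0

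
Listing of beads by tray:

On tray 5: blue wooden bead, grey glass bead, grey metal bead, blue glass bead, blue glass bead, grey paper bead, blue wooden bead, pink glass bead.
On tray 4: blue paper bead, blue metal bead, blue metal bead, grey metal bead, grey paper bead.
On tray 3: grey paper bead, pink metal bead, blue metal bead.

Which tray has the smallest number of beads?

Counts by tray: tray 5→8, tray 4→5, tray 3→3.
The minimum is 3, held uniquely by tray 3.

tray 3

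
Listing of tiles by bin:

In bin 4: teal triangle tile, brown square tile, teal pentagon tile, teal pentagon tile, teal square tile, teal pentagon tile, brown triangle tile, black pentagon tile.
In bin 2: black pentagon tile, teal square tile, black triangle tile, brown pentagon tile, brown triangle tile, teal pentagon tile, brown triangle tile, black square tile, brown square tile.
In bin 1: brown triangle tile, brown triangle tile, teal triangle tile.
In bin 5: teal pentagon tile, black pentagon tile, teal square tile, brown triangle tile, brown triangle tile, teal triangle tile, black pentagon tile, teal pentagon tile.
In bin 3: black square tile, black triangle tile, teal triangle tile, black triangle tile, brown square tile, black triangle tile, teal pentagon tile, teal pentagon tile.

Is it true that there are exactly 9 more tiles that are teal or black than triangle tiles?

False

There are 25 tiles that are teal or black.
There are 15 triangle tiles.
The claim requires 25 − 15 (= 10) to equal 9, which does not hold.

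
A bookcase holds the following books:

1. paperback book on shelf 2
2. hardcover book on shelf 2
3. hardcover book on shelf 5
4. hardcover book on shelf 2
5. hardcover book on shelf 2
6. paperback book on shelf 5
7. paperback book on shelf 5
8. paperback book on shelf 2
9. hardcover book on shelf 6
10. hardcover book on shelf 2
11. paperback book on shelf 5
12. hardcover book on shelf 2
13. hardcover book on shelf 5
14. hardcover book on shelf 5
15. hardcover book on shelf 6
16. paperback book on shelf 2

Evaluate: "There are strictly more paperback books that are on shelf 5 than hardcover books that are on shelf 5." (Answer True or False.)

|paperback books on shelf 5| = 3.
|hardcover books on shelf 5| = 3.
The claim requires 3 > 3, which does not hold.

False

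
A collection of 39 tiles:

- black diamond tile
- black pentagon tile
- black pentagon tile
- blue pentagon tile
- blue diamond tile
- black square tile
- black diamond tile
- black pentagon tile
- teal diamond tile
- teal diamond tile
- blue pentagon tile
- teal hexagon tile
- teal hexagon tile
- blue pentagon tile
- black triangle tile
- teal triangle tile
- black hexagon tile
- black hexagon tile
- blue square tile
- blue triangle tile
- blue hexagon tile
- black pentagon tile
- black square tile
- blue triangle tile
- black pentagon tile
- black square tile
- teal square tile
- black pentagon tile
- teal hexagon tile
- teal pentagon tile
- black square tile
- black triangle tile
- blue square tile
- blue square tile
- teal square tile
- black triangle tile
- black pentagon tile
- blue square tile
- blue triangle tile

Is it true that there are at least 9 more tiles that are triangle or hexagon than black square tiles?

tiles that are triangle or hexagon: 13.
black square tiles: 4.
The claim requires 13 − 4 = 9 ≥ 9, which holds.

True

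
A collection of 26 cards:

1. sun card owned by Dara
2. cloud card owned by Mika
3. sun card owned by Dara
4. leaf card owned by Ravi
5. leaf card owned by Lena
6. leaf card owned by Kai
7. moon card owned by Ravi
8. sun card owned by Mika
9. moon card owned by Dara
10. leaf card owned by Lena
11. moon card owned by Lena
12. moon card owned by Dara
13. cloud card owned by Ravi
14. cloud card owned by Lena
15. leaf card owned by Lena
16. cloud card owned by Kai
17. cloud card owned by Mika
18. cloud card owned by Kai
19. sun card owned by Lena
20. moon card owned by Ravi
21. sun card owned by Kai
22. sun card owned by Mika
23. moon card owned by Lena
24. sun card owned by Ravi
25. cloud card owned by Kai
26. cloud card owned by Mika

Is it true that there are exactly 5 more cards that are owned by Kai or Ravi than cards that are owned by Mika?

True

Count of cards owned by Kai or Ravi: 10.
Count of cards owned by Mika: 5.
The claim requires 10 − 5 (= 5) to equal 5, which holds.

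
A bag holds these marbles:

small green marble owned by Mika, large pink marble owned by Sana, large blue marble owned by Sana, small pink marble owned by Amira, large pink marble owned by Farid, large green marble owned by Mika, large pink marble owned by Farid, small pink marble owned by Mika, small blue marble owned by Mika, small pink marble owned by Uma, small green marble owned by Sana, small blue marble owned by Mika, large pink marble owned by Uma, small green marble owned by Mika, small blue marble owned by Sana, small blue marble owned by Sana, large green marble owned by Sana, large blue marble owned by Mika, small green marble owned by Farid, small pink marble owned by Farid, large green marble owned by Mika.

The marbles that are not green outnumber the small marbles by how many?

2

marbles that are not green: 14.
small marbles: 12.
14 − 12 = 2.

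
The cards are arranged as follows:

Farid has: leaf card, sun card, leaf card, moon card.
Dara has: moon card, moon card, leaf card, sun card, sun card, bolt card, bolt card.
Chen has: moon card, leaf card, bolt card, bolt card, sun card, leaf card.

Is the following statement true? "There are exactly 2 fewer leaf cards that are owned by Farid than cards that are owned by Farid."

leaf cards owned by Farid: 2.
cards owned by Farid: 4.
The claim requires 4 − 2 (= 2) to equal 2, which holds.

True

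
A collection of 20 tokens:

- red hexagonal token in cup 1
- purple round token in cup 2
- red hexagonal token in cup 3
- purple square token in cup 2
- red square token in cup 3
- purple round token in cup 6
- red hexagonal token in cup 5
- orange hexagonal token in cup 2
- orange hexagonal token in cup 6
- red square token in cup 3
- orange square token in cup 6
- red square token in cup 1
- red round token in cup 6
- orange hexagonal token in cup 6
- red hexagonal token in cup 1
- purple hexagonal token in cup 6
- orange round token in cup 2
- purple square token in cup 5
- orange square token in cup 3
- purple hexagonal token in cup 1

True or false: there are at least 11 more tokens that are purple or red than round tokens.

False

|tokens that are purple or red| = 14.
|round tokens| = 4.
The claim requires 14 − 4 = 10 ≥ 11, which does not hold.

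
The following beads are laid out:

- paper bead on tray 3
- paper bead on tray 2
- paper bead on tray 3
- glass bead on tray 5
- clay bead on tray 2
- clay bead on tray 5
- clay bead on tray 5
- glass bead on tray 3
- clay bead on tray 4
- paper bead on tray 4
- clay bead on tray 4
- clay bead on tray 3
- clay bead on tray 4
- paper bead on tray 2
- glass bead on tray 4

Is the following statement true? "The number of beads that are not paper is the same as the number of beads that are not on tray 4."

True

beads that are not paper: 10.
beads that are not on tray 4: 10.
The claim requires 10 = 10, which holds.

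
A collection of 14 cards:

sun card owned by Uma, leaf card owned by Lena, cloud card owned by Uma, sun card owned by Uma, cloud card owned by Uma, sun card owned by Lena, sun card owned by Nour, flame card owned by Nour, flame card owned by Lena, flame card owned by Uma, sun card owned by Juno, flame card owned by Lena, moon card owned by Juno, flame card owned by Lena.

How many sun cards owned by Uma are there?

2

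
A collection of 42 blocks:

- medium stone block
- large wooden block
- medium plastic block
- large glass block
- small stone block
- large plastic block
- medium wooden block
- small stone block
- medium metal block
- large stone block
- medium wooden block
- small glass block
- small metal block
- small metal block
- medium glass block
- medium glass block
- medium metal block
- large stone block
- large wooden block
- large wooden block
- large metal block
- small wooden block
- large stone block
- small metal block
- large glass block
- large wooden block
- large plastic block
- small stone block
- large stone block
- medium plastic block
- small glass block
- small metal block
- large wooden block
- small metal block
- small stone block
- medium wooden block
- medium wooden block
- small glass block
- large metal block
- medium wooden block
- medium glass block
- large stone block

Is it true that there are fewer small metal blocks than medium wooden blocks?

|small metal blocks| = 5.
|medium wooden blocks| = 5.
The claim requires 5 < 5, which does not hold.

False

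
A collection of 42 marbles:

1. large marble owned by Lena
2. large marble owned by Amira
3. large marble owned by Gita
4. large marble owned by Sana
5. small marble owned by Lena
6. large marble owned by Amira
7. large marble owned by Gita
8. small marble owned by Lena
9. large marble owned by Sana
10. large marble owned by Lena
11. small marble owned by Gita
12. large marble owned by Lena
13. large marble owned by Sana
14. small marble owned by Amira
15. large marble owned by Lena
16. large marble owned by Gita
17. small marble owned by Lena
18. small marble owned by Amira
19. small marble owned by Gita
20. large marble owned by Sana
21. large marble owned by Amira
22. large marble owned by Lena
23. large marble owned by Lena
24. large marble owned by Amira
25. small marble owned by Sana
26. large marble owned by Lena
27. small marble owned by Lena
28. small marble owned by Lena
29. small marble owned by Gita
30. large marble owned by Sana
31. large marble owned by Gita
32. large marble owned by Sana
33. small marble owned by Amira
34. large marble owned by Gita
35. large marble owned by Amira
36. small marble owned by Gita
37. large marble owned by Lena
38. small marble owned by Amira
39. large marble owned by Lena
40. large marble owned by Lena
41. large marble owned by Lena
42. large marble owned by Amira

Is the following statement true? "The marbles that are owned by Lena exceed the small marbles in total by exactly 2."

Count of marbles owned by Lena: 16.
There are 14 small marbles.
The claim requires 16 − 14 (= 2) to equal 2, which holds.

True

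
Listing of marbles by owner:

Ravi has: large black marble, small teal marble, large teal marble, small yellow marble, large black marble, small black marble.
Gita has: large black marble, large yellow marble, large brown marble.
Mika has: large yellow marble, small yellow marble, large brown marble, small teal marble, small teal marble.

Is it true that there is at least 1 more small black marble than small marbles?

False

There is 1 small black marble.
There are 6 small marbles.
The claim requires 1 − 6 = -5 ≥ 1, which does not hold.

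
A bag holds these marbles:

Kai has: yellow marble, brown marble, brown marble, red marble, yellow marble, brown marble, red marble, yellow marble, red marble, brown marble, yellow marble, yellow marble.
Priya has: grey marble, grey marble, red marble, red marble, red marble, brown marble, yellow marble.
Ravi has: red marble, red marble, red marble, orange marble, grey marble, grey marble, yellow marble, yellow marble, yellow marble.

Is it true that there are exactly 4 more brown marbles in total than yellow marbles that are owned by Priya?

True

brown marbles: 5.
yellow marbles owned by Priya: 1.
The claim requires 5 − 1 (= 4) to equal 4, which holds.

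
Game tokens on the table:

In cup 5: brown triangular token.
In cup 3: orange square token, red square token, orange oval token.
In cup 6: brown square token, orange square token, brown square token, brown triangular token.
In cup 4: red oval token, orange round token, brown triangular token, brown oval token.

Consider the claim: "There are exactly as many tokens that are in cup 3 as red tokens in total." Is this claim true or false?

tokens in cup 3: 3.
red tokens: 2.
The claim requires 3 = 2, which does not hold.

False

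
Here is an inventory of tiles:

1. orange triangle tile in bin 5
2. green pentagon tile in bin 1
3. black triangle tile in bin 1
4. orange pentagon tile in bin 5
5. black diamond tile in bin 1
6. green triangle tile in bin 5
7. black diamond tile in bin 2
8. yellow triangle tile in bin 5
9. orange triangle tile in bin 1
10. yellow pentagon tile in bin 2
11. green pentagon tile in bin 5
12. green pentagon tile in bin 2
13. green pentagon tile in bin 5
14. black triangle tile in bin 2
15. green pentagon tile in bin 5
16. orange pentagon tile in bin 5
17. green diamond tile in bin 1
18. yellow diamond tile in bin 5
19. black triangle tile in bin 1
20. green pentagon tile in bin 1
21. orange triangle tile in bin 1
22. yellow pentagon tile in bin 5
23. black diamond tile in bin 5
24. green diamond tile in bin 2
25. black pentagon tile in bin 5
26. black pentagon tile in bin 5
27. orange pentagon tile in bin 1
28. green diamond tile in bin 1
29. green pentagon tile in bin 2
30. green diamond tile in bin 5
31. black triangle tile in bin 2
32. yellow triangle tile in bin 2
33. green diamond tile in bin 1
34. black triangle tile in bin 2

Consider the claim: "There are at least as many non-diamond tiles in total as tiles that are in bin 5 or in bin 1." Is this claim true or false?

True

non-diamond tiles: 25.
tiles in bin 5 or in bin 1: 25.
The claim requires 25 ≥ 25, which holds.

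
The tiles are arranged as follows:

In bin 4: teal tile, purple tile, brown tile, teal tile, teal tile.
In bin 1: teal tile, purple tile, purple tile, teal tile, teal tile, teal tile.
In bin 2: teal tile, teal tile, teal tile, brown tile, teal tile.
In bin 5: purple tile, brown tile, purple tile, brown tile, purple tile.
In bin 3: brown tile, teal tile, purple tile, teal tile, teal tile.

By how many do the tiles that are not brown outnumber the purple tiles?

14

tiles that are not brown: 21.
purple tiles: 7.
21 − 7 = 14.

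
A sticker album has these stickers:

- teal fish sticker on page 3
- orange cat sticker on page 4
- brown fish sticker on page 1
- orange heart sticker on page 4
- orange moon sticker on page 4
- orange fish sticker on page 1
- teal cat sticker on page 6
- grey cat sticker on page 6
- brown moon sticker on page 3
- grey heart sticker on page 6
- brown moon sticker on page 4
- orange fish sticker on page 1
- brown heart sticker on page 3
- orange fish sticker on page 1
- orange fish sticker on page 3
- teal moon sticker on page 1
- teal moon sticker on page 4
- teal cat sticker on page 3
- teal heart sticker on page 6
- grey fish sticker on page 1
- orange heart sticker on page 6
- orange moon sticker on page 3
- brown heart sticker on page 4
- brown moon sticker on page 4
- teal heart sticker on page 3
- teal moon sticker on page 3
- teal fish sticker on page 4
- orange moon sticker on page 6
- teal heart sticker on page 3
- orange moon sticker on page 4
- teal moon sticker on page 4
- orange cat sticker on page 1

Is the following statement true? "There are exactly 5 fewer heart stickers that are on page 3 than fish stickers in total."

True

heart stickers on page 3: 3.
fish stickers: 8.
The claim requires 8 − 3 (= 5) to equal 5, which holds.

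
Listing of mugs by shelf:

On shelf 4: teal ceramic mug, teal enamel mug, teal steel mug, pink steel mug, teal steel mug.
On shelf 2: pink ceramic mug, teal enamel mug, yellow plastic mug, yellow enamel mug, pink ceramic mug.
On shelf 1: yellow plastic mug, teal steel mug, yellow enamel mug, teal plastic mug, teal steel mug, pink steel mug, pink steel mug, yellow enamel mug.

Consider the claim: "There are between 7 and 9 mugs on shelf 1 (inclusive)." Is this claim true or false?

True

|mugs on shelf 1| = 8.
The claim requires 7 ≤ 8 ≤ 9, which holds.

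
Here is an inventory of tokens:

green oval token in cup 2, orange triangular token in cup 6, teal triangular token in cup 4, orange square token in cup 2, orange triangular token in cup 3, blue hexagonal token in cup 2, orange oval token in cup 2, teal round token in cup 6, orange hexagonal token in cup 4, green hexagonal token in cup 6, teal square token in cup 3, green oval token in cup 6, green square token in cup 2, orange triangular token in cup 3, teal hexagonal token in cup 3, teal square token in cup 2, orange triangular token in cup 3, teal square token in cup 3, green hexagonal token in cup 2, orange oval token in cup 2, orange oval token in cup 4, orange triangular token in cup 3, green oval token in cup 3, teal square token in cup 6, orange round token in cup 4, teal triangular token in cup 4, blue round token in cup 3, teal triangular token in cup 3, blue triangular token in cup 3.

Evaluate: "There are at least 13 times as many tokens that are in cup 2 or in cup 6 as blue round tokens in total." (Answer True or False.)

There are 13 tokens in cup 2 or in cup 6.
There is 1 blue round token.
The claim requires 13 ≥ 13 × 1 = 13, which holds.

True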